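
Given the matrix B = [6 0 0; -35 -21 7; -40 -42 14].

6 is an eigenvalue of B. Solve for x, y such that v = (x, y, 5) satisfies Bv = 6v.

We need (B - 6I)v = 0.
B - 6I = [[0, 0, 0], [-35, -27, 7], [-40, -42, 8]].
Row 1: (0)·x + (0)·y + (0)·5 = 0
Row 2: (-35)·x + (-27)·y + (7)·5 = 0
Row 3: (-40)·x + (-42)·y + (8)·5 = 0
Solving gives x = 1, y = 0.
Check: B·(1, 0, 5) = (6, 0, 30) = 6·(1, 0, 5).

1, 0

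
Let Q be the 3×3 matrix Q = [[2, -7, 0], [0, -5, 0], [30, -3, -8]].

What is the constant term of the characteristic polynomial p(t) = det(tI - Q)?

p(0) = det(0·I − Q) = det(−Q) = (−1)^3·det(Q).
det(Q) = 80, so p(0) = -80.

-80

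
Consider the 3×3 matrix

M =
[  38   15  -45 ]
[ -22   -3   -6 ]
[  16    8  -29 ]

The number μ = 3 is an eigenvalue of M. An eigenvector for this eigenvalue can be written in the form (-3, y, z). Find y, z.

We need (M - 3I)v = 0.
M - 3I = [[35, 15, -45], [-22, -6, -6], [16, 8, -32]].
Row 1: (35)·-3 + (15)·y + (-45)·z = 0
Row 2: (-22)·-3 + (-6)·y + (-6)·z = 0
Row 3: (16)·-3 + (8)·y + (-32)·z = 0
Solving gives y = 10, z = 1.
Check: M·(-3, 10, 1) = (-9, 30, 3) = 3·(-3, 10, 1).

10, 1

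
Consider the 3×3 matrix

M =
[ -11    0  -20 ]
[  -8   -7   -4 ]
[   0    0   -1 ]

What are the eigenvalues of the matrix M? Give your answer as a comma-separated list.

The characteristic polynomial is p(lambda) = det(lambda·I - M).
Expanding the 3×3 determinant: p(lambda) = lambda^3 + 19·lambda^2 + 95·lambda + 77.
Try lambda = -11: p(-11) = 0, so -11 is a root.
Factor out (lambda + 11): p(lambda) = (lambda + 11)·(lambda^2 + 8·lambda + 7).
The quadratic factors as (lambda + 7)·(lambda + 1).
Eigenvalues: -11, -7, -1.

-11, -7, -1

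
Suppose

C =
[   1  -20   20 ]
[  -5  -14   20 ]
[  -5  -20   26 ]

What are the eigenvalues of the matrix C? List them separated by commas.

Compute the characteristic polynomial p(λ) = det(λI - C).
Cofactor expansion gives p(λ) = λ^3 - 13λ^2 + 48λ - 36.
Since p(1) = 0, λ = 1 is a root.
Factor out (λ - 1): p(λ) = (λ - 1)·(λ^2 - 12λ + 36).
The quadratic factor is (λ - 6)^2.
Eigenvalues: 1, 6, 6.

1, 6, 6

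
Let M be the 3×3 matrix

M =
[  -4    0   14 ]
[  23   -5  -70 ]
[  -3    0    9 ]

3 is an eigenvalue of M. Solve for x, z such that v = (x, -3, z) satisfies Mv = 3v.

We need (M - 3I)v = 0.
M - 3I = [[-7, 0, 14], [23, -8, -70], [-3, 0, 6]].
Row 1: (-7)·x + (0)·-3 + (14)·z = 0
Row 2: (23)·x + (-8)·-3 + (-70)·z = 0
Row 3: (-3)·x + (0)·-3 + (6)·z = 0
Solving gives x = 2, z = 1.
Check: M·(2, -3, 1) = (6, -9, 3) = 3·(2, -3, 1).

2, 1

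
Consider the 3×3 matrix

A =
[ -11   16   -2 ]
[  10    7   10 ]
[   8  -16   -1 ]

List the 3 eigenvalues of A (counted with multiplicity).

-9, -3, 7

The characteristic polynomial is p(λ) = det(λI - A).
Expanding along the first row, p(λ) = λ^3 + 5λ^2 - 57λ - 189.
Rational-root test: λ = -9 gives p(-9) = 0.
Dividing by (λ + 9) leaves λ^2 - 4λ - 21.
The quadratic factors as (λ + 3)·(λ - 7).
Eigenvalues: -9, -3, 7.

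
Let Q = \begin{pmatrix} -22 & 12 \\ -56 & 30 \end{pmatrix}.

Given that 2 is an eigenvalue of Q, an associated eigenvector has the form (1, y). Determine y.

2

We need (Q - 2I)v = 0.
Q - 2I = [[-24, 12], [-56, 28]].
Row 1: (-24)·1 + (12)·y = 0
Row 2: (-56)·1 + (28)·y = 0
Solving gives y = 2.
Check: Q·(1, 2) = (2, 4) = 2·(1, 2).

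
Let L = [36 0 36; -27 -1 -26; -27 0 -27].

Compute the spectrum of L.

-1, 0, 9

Set up det(λI - L) = 0.
Expanding along the first row, p(λ) = λ^3 - 8λ^2 - 9λ.
Since p(0) = 0, λ = 0 is a root.
Dividing by λ leaves λ^2 - 8λ - 9.
The quadratic factors as (λ + 1)·(λ - 9).
Eigenvalues: -1, 0, 9.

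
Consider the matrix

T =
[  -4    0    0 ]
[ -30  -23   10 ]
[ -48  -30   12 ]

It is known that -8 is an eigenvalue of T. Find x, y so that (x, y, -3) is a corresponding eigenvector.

We need (T + 8I)v = 0.
T + 8I = [[4, 0, 0], [-30, -15, 10], [-48, -30, 20]].
Row 1: (4)·x + (0)·y + (0)·-3 = 0
Row 2: (-30)·x + (-15)·y + (10)·-3 = 0
Row 3: (-48)·x + (-30)·y + (20)·-3 = 0
Solving gives x = 0, y = -2.
Check: T·(0, -2, -3) = (0, 16, 24) = -8·(0, -2, -3).

0, -2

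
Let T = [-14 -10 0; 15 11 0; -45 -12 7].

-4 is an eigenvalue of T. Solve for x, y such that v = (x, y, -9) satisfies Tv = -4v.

We need (T + 4I)v = 0.
T + 4I = [[-10, -10, 0], [15, 15, 0], [-45, -12, 11]].
Row 1: (-10)·x + (-10)·y + (0)·-9 = 0
Row 2: (15)·x + (15)·y + (0)·-9 = 0
Row 3: (-45)·x + (-12)·y + (11)·-9 = 0
Solving gives x = -3, y = 3.
Check: T·(-3, 3, -9) = (12, -12, 36) = -4·(-3, 3, -9).

-3, 3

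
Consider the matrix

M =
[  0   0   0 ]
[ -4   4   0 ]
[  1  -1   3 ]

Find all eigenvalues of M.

0, 3, 4

M is lower triangular, so its eigenvalues are the diagonal entries.
Diagonal: 0, 4, 3.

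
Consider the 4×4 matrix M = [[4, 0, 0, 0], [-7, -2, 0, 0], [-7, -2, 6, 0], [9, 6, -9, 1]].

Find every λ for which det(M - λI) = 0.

M is lower triangular, so its eigenvalues are the diagonal entries.
Diagonal: 4, -2, 6, 1.

-2, 1, 4, 6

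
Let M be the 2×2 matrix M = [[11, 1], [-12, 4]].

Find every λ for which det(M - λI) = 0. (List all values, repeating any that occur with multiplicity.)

7, 8

det(M - sI) = (11 - s)(4 - s) - (1)·(-12) = s^2 - 15s + 56.
This factors as (s - 7)·(s - 8) = 0.
Eigenvalues: 7, 8.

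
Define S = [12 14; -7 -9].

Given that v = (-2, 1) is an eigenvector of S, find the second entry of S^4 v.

First find the eigenvalue: Sv = (-10, 5) = 5·(-2, 1), so λ = 5.
Then S^4 v = λ^4·v = 5^4·(-2, 1) = 625·(-2, 1) = (-1250, 625).

625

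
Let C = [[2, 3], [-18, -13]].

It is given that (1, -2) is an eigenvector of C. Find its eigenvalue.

Compute Cv: C·(1, -2) = (-4, 8).
Since Cv = λv, compare component 1: -4 = λ·1, so λ = -4.

-4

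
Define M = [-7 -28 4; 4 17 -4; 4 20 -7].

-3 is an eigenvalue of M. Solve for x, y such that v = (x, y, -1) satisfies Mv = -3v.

-1, 0

We need (M + 3I)v = 0.
M + 3I = [[-4, -28, 4], [4, 20, -4], [4, 20, -4]].
Row 1: (-4)·x + (-28)·y + (4)·-1 = 0
Row 2: (4)·x + (20)·y + (-4)·-1 = 0
Row 3: (4)·x + (20)·y + (-4)·-1 = 0
Solving gives x = -1, y = 0.
Check: M·(-1, 0, -1) = (3, 0, 3) = -3·(-1, 0, -1).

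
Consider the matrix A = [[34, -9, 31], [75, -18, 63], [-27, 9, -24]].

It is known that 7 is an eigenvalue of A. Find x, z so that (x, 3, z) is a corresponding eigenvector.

1, 0

We need (A - 7I)v = 0.
A - 7I = [[27, -9, 31], [75, -25, 63], [-27, 9, -31]].
Row 1: (27)·x + (-9)·3 + (31)·z = 0
Row 2: (75)·x + (-25)·3 + (63)·z = 0
Row 3: (-27)·x + (9)·3 + (-31)·z = 0
Solving gives x = 1, z = 0.
Check: A·(1, 3, 0) = (7, 21, 0) = 7·(1, 3, 0).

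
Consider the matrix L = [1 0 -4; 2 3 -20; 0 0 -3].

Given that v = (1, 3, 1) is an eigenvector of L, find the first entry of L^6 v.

729

First find the eigenvalue: Lv = (-3, -9, -3) = -3·(1, 3, 1), so λ = -3.
Then L^6 v = λ^6·v = (-3)^6·(1, 3, 1) = 729·(1, 3, 1) = (729, 2187, 729).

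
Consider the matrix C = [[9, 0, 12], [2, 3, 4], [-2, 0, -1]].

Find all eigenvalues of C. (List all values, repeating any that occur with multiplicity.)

Compute the characteristic polynomial p(λ) = det(λI - C).
Cofactor expansion gives p(λ) = λ^3 - 11λ^2 + 39λ - 45.
Try λ = 3: p(3) = 0, so 3 is a root.
Factor out (λ - 3): p(λ) = (λ - 3)·(λ^2 - 8λ + 15).
The quadratic factors as (λ - 3)·(λ - 5).
Eigenvalues: 3, 3, 5.

3, 3, 5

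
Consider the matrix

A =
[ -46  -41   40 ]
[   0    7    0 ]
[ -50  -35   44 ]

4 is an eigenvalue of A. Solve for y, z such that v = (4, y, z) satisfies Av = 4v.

0, 5

We need (A - 4I)v = 0.
A - 4I = [[-50, -41, 40], [0, 3, 0], [-50, -35, 40]].
Row 1: (-50)·4 + (-41)·y + (40)·z = 0
Row 2: (0)·4 + (3)·y + (0)·z = 0
Row 3: (-50)·4 + (-35)·y + (40)·z = 0
Solving gives y = 0, z = 5.
Check: A·(4, 0, 5) = (16, 0, 20) = 4·(4, 0, 5).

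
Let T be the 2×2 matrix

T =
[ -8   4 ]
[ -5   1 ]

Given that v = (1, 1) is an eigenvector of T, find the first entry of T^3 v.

First find the eigenvalue: Tv = (-4, -4) = -4·(1, 1), so λ = -4.
Then T^3 v = λ^3·v = (-4)^3·(1, 1) = -64·(1, 1) = (-64, -64).

-64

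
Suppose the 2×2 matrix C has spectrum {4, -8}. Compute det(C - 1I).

If C has eigenvalues 4, -8, then C - 1I has eigenvalues 3, -9.
det(C - 1I) = (3) · (-9) = -27.

-27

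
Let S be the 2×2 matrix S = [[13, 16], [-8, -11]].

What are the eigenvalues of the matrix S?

det(S - sI) = (13 - s)(-11 - s) - (16)·(-8) = s^2 - 2s - 15.
This factors as (s + 3)·(s - 5) = 0.
Eigenvalues: -3, 5.

-3, 5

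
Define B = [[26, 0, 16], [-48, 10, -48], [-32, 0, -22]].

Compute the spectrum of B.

The characteristic polynomial is p(λ) = det(λI - B).
Cofactor expansion gives p(λ) = λ^3 - 14λ^2 - 20λ + 600.
Try λ = -6: p(-6) = 0, so -6 is a root.
Factor out (λ + 6): p(λ) = (λ + 6)·(λ^2 - 20λ + 100).
The quadratic factor is (λ - 10)^2.
Eigenvalues: -6, 10, 10.

-6, 10, 10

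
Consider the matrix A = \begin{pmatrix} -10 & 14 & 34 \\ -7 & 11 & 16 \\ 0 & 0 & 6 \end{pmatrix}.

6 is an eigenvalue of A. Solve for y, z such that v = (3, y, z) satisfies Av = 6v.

We need (A - 6I)v = 0.
A - 6I = [[-16, 14, 34], [-7, 5, 16], [0, 0, 0]].
Row 1: (-16)·3 + (14)·y + (34)·z = 0
Row 2: (-7)·3 + (5)·y + (16)·z = 0
Row 3: (0)·3 + (0)·y + (0)·z = 0
Solving gives y = 1, z = 1.
Check: A·(3, 1, 1) = (18, 6, 6) = 6·(3, 1, 1).

1, 1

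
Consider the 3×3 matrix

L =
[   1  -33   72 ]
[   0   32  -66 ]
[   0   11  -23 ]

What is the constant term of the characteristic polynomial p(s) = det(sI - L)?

10

p(0) = det(0·I − L) = det(−L) = (−1)^3·det(L).
det(L) = -10, so p(0) = 10.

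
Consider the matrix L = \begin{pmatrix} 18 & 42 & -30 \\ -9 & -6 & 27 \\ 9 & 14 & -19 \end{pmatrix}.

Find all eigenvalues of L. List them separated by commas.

Set up det(μI - L) = 0.
Cofactor expansion gives p(μ) = μ^3 + 7μ^2 - 66μ - 432.
Try μ = -6: p(-6) = 0, so -6 is a root.
Factor out (μ + 6): p(μ) = (μ + 6)·(μ^2 + μ - 72).
The quadratic factors as (μ + 9)·(μ - 8).
Eigenvalues: -9, -6, 8.

-9, -6, 8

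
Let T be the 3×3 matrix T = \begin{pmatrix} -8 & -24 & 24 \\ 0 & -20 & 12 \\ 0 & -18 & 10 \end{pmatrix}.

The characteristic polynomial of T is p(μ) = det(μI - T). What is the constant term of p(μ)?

128

p(μ) = μ^3 + 18μ^2 + 96μ + 128.
The constant term is 128.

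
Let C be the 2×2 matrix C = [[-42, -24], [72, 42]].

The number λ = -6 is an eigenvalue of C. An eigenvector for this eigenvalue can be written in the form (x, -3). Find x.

2

We need (C + 6I)v = 0.
C + 6I = [[-36, -24], [72, 48]].
Row 1: (-36)·x + (-24)·-3 = 0
Row 2: (72)·x + (48)·-3 = 0
Solving gives x = 2.
Check: C·(2, -3) = (-12, 18) = -6·(2, -3).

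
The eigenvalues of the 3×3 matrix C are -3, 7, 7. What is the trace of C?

trace(C) is the sum of the eigenvalues: (-3) + (7) + (7) = 11.

11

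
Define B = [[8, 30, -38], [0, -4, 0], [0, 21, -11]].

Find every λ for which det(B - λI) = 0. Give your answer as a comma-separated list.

The characteristic polynomial is p(r) = det(rI - B).
Expanding the 3×3 determinant: p(r) = r^3 + 7r^2 - 76r - 352.
Since p(8) = 0, r = 8 is a root.
Dividing by (r - 8) leaves r^2 + 15r + 44.
The quadratic factors as (r + 11)·(r + 4).
Eigenvalues: -11, -4, 8.

-11, -4, 8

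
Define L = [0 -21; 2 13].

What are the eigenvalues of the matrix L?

6, 7

det(L - lambda·I) = (0 - lambda)(13 - lambda) - (-21)·(2) = lambda^2 - 13·lambda + 42.
This factors as (lambda - 6)·(lambda - 7) = 0.
Eigenvalues: 6, 7.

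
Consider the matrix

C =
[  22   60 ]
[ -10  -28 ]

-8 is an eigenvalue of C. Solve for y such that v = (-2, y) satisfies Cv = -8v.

We need (C + 8I)v = 0.
C + 8I = [[30, 60], [-10, -20]].
Row 1: (30)·-2 + (60)·y = 0
Row 2: (-10)·-2 + (-20)·y = 0
Solving gives y = 1.
Check: C·(-2, 1) = (16, -8) = -8·(-2, 1).

1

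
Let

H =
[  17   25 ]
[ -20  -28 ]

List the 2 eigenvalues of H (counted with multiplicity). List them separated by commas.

det(H - sI) = (17 - s)(-28 - s) - (25)·(-20) = s^2 + 11s + 24.
This factors as (s + 8)·(s + 3) = 0.
Eigenvalues: -8, -3.

-8, -3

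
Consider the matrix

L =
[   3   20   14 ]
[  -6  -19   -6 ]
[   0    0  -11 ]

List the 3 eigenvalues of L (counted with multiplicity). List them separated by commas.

-11, -9, -7

Set up det(rI - L) = 0.
Expanding along the first row, p(r) = r^3 + 27r^2 + 239r + 693.
Try r = -7: p(-7) = 0, so -7 is a root.
Factor out (r + 7): p(r) = (r + 7)·(r^2 + 20r + 99).
The quadratic factors as (r + 11)·(r + 9).
Eigenvalues: -11, -9, -7.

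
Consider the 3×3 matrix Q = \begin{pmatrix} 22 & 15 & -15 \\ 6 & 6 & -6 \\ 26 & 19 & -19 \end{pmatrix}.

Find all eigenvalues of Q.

Compute the characteristic polynomial p(μ) = det(μI - Q).
Expanding along the first row, p(μ) = μ^3 - 9μ^2 + 14μ.
Rational-root test: μ = 7 gives p(7) = 0.
Dividing by (μ - 7) leaves μ^2 - 2μ.
The quadratic factors as μ·(μ - 2).
Eigenvalues: 0, 2, 7.

0, 2, 7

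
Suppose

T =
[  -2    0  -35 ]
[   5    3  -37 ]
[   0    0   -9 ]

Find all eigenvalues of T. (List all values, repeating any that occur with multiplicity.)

Set up det(rI - T) = 0.
Expanding the 3×3 determinant: p(r) = r^3 + 8r^2 - 15r - 54.
Since p(-2) = 0, r = -2 is a root.
Dividing by (r + 2) leaves r^2 + 6r - 27.
The quadratic factors as (r + 9)·(r - 3).
Eigenvalues: -9, -2, 3.

-9, -2, 3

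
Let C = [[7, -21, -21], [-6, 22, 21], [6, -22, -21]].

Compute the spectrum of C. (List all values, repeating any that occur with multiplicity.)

Compute the characteristic polynomial p(t) = det(tI - C).
Expanding the 3×3 determinant: p(t) = t^3 - 8t^2 + 7t.
Rational-root test: t = 0 gives p(0) = 0.
Dividing by t leaves t^2 - 8t + 7.
The quadratic factors as (t - 1)·(t - 7).
Eigenvalues: 0, 1, 7.

0, 1, 7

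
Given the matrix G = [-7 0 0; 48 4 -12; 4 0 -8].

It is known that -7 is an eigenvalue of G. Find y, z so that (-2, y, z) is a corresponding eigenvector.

We need (G + 7I)v = 0.
G + 7I = [[0, 0, 0], [48, 11, -12], [4, 0, -1]].
Row 1: (0)·-2 + (0)·y + (0)·z = 0
Row 2: (48)·-2 + (11)·y + (-12)·z = 0
Row 3: (4)·-2 + (0)·y + (-1)·z = 0
Solving gives y = 0, z = -8.
Check: G·(-2, 0, -8) = (14, 0, 56) = -7·(-2, 0, -8).

0, -8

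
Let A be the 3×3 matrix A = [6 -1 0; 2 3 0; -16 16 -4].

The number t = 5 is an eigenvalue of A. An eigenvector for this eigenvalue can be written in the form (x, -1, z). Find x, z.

-1, 0

We need (A - 5I)v = 0.
A - 5I = [[1, -1, 0], [2, -2, 0], [-16, 16, -9]].
Row 1: (1)·x + (-1)·-1 + (0)·z = 0
Row 2: (2)·x + (-2)·-1 + (0)·z = 0
Row 3: (-16)·x + (16)·-1 + (-9)·z = 0
Solving gives x = -1, z = 0.
Check: A·(-1, -1, 0) = (-5, -5, 0) = 5·(-1, -1, 0).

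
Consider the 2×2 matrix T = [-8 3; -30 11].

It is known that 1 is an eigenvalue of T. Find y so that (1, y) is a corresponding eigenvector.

We need (T - 1I)v = 0.
T - 1I = [[-9, 3], [-30, 10]].
Row 1: (-9)·1 + (3)·y = 0
Row 2: (-30)·1 + (10)·y = 0
Solving gives y = 3.
Check: T·(1, 3) = (1, 3) = 1·(1, 3).

3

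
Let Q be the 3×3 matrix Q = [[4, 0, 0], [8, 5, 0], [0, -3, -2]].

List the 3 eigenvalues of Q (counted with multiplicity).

Q is lower triangular, so its eigenvalues are the diagonal entries.
Diagonal: 4, 5, -2.

-2, 4, 5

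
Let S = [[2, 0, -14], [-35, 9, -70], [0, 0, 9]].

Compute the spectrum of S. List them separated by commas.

Compute the characteristic polynomial p(r) = det(rI - S).
Cofactor expansion gives p(r) = r^3 - 20r^2 + 117r - 162.
Since p(2) = 0, r = 2 is a root.
Dividing by (r - 2) leaves r^2 - 18r + 81.
The quadratic factor is (r - 9)^2.
Eigenvalues: 2, 9, 9.

2, 9, 9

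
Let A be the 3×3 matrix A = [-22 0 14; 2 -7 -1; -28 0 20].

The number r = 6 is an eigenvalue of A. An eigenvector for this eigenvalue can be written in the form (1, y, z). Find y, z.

We need (A - 6I)v = 0.
A - 6I = [[-28, 0, 14], [2, -13, -1], [-28, 0, 14]].
Row 1: (-28)·1 + (0)·y + (14)·z = 0
Row 2: (2)·1 + (-13)·y + (-1)·z = 0
Row 3: (-28)·1 + (0)·y + (14)·z = 0
Solving gives y = 0, z = 2.
Check: A·(1, 0, 2) = (6, 0, 12) = 6·(1, 0, 2).

0, 2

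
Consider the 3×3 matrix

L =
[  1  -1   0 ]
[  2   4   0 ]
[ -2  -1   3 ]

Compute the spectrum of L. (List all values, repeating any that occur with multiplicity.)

The characteristic polynomial is p(lambda) = det(lambda·I - L).
Expanding along the first row, p(lambda) = lambda^3 - 8·lambda^2 + 21·lambda - 18.
Try lambda = 2: p(2) = 0, so 2 is a root.
Dividing by (lambda - 2) leaves lambda^2 - 6·lambda + 9.
The quadratic factor is (lambda - 3)^2.
Eigenvalues: 2, 3, 3.

2, 3, 3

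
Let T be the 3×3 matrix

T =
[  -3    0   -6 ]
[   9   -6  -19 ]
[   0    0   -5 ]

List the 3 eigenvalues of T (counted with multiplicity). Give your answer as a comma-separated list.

The characteristic polynomial is p(s) = det(sI - T).
Cofactor expansion gives p(s) = s^3 + 14s^2 + 63s + 90.
Try s = -3: p(-3) = 0, so -3 is a root.
Factor out (s + 3): p(s) = (s + 3)·(s^2 + 11s + 30).
The quadratic factors as (s + 6)·(s + 5).
Eigenvalues: -6, -5, -3.

-6, -5, -3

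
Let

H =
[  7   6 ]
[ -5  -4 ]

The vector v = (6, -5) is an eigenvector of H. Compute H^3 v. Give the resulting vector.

First find the eigenvalue: Hv = (12, -10) = 2·(6, -5), so λ = 2.
Then H^3 v = λ^3·v = 2^3·(6, -5) = 8·(6, -5) = (48, -40).

(48, -40)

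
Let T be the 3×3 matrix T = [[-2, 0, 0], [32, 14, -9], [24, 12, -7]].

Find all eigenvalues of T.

Set up det(lambda·I - T) = 0.
Cofactor expansion gives p(lambda) = lambda^3 - 5·lambda^2 - 4·lambda + 20.
Try lambda = -2: p(-2) = 0, so -2 is a root.
Dividing by (lambda + 2) leaves lambda^2 - 7·lambda + 10.
The quadratic factors as (lambda - 2)·(lambda - 5).
Eigenvalues: -2, 2, 5.

-2, 2, 5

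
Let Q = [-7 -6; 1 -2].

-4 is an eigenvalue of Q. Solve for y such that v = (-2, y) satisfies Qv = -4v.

1

We need (Q + 4I)v = 0.
Q + 4I = [[-3, -6], [1, 2]].
Row 1: (-3)·-2 + (-6)·y = 0
Row 2: (1)·-2 + (2)·y = 0
Solving gives y = 1.
Check: Q·(-2, 1) = (8, -4) = -4·(-2, 1).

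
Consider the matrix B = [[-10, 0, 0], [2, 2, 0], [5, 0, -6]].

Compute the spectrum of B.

-10, -6, 2

B is lower triangular, so its eigenvalues are the diagonal entries.
Diagonal: -10, 2, -6.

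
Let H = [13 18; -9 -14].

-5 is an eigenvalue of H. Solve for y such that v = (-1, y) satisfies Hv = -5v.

We need (H + 5I)v = 0.
H + 5I = [[18, 18], [-9, -9]].
Row 1: (18)·-1 + (18)·y = 0
Row 2: (-9)·-1 + (-9)·y = 0
Solving gives y = 1.
Check: H·(-1, 1) = (5, -5) = -5·(-1, 1).

1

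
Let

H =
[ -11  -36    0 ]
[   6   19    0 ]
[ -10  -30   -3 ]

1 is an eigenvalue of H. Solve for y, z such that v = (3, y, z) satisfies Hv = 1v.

We need (H - 1I)v = 0.
H - 1I = [[-12, -36, 0], [6, 18, 0], [-10, -30, -4]].
Row 1: (-12)·3 + (-36)·y + (0)·z = 0
Row 2: (6)·3 + (18)·y + (0)·z = 0
Row 3: (-10)·3 + (-30)·y + (-4)·z = 0
Solving gives y = -1, z = 0.
Check: H·(3, -1, 0) = (3, -1, 0) = 1·(3, -1, 0).

-1, 0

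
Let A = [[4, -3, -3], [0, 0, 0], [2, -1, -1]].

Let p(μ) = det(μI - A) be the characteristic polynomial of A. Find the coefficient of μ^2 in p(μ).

-3

The coefficient of μ^2 of det(μI - A) is −trace(A).
trace(A) = (4) + (0) + (-1) = 3, so the coefficient is -3.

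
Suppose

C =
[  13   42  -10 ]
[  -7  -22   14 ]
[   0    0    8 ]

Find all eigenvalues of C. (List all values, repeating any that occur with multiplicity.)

-8, -1, 8

The characteristic polynomial is p(t) = det(tI - C).
Expanding along the first row, p(t) = t^3 + t^2 - 64t - 64.
Rational-root test: t = -1 gives p(-1) = 0.
Dividing by (t + 1) leaves t^2 - 64.
The quadratic factors as (t + 8)·(t - 8).
Eigenvalues: -8, -1, 8.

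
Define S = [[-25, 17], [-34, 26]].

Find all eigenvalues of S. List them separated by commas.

det(S - λI) = (-25 - λ)(26 - λ) - (17)·(-34) = λ^2 - λ - 72.
This factors as (λ + 8)·(λ - 9) = 0.
Eigenvalues: -8, 9.

-8, 9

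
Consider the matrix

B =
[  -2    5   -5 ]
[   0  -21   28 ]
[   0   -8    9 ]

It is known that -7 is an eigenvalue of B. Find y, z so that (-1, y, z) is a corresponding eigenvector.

2, 1

We need (B + 7I)v = 0.
B + 7I = [[5, 5, -5], [0, -14, 28], [0, -8, 16]].
Row 1: (5)·-1 + (5)·y + (-5)·z = 0
Row 2: (0)·-1 + (-14)·y + (28)·z = 0
Row 3: (0)·-1 + (-8)·y + (16)·z = 0
Solving gives y = 2, z = 1.
Check: B·(-1, 2, 1) = (7, -14, -7) = -7·(-1, 2, 1).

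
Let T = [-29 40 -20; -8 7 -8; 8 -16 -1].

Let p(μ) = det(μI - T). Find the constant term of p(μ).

p(μ) = μ^3 + 23μ^2 + 171μ + 405.
The constant term is 405.

405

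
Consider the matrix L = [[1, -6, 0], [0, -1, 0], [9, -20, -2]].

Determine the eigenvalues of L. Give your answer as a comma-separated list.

-2, -1, 1

Compute the characteristic polynomial p(λ) = det(λI - L).
Expanding along the first row, p(λ) = λ^3 + 2λ^2 - λ - 2.
Try λ = 1: p(1) = 0, so 1 is a root.
Dividing by (λ - 1) leaves λ^2 + 3λ + 2.
The quadratic factors as (λ + 2)·(λ + 1).
Eigenvalues: -2, -1, 1.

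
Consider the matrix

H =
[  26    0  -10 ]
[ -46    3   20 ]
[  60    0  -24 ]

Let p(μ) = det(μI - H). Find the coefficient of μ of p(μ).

-18

p(μ) = μ^3 - 5μ^2 - 18μ + 72.
The coefficient of μ is -18.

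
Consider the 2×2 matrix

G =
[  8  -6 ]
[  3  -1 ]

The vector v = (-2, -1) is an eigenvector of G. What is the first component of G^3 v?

First find the eigenvalue: Gv = (-10, -5) = 5·(-2, -1), so λ = 5.
Then G^3 v = λ^3·v = 5^3·(-2, -1) = 125·(-2, -1) = (-250, -125).

-250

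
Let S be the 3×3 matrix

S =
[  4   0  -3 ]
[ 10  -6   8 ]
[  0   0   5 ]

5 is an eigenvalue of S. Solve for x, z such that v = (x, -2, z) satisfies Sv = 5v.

We need (S - 5I)v = 0.
S - 5I = [[-1, 0, -3], [10, -11, 8], [0, 0, 0]].
Row 1: (-1)·x + (0)·-2 + (-3)·z = 0
Row 2: (10)·x + (-11)·-2 + (8)·z = 0
Row 3: (0)·x + (0)·-2 + (0)·z = 0
Solving gives x = -3, z = 1.
Check: S·(-3, -2, 1) = (-15, -10, 5) = 5·(-3, -2, 1).

-3, 1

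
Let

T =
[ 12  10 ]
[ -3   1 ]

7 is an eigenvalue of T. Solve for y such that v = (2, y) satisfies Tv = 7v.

-1

We need (T - 7I)v = 0.
T - 7I = [[5, 10], [-3, -6]].
Row 1: (5)·2 + (10)·y = 0
Row 2: (-3)·2 + (-6)·y = 0
Solving gives y = -1.
Check: T·(2, -1) = (14, -7) = 7·(2, -1).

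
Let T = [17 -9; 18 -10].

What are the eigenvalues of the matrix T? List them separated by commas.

det(T - μI) = (17 - μ)(-10 - μ) - (-9)·(18) = μ^2 - 7μ - 8.
This factors as (μ + 1)·(μ - 8) = 0.
Eigenvalues: -1, 8.

-1, 8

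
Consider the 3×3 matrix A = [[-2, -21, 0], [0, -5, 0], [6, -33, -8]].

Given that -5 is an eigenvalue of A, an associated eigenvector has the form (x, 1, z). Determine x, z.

7, 3

We need (A + 5I)v = 0.
A + 5I = [[3, -21, 0], [0, 0, 0], [6, -33, -3]].
Row 1: (3)·x + (-21)·1 + (0)·z = 0
Row 2: (0)·x + (0)·1 + (0)·z = 0
Row 3: (6)·x + (-33)·1 + (-3)·z = 0
Solving gives x = 7, z = 3.
Check: A·(7, 1, 3) = (-35, -5, -15) = -5·(7, 1, 3).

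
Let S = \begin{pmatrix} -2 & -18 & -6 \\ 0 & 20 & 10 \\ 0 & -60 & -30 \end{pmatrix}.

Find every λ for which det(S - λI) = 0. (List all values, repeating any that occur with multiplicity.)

Compute the characteristic polynomial p(μ) = det(μI - S).
Expanding the 3×3 determinant: p(μ) = μ^3 + 12μ^2 + 20μ.
Rational-root test: μ = 0 gives p(0) = 0.
Factor out μ: p(μ) = μ·(μ^2 + 12μ + 20).
The quadratic factors as (μ + 10)·(μ + 2).
Eigenvalues: -10, -2, 0.

-10, -2, 0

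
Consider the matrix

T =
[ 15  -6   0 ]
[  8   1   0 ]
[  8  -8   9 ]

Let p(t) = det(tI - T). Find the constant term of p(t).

p(t) = t^3 - 25t^2 + 207t - 567.
The constant term is -567.

-567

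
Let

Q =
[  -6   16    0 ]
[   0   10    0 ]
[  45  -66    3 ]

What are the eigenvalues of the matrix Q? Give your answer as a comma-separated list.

Set up det(λI - Q) = 0.
Expanding the 3×3 determinant: p(λ) = λ^3 - 7λ^2 - 48λ + 180.
Try λ = 3: p(3) = 0, so 3 is a root.
Factor out (λ - 3): p(λ) = (λ - 3)·(λ^2 - 4λ - 60).
The quadratic factors as (λ + 6)·(λ - 10).
Eigenvalues: -6, 3, 10.

-6, 3, 10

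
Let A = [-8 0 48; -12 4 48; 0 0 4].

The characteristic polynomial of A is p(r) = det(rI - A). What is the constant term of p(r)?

p(r) = r^3 - 48r + 128.
The constant term is 128.

128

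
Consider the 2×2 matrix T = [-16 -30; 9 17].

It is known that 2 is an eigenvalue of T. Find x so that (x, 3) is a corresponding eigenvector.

We need (T - 2I)v = 0.
T - 2I = [[-18, -30], [9, 15]].
Row 1: (-18)·x + (-30)·3 = 0
Row 2: (9)·x + (15)·3 = 0
Solving gives x = -5.
Check: T·(-5, 3) = (-10, 6) = 2·(-5, 3).

-5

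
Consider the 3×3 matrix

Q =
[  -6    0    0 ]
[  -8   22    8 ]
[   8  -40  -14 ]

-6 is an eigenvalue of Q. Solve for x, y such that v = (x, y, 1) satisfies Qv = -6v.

1, 0

We need (Q + 6I)v = 0.
Q + 6I = [[0, 0, 0], [-8, 28, 8], [8, -40, -8]].
Row 1: (0)·x + (0)·y + (0)·1 = 0
Row 2: (-8)·x + (28)·y + (8)·1 = 0
Row 3: (8)·x + (-40)·y + (-8)·1 = 0
Solving gives x = 1, y = 0.
Check: Q·(1, 0, 1) = (-6, 0, -6) = -6·(1, 0, 1).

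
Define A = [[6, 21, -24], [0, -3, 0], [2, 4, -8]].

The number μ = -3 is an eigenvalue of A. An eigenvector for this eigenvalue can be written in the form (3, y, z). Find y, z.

1, 2

We need (A + 3I)v = 0.
A + 3I = [[9, 21, -24], [0, 0, 0], [2, 4, -5]].
Row 1: (9)·3 + (21)·y + (-24)·z = 0
Row 2: (0)·3 + (0)·y + (0)·z = 0
Row 3: (2)·3 + (4)·y + (-5)·z = 0
Solving gives y = 1, z = 2.
Check: A·(3, 1, 2) = (-9, -3, -6) = -3·(3, 1, 2).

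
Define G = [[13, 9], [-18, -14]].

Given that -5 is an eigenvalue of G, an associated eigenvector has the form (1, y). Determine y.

We need (G + 5I)v = 0.
G + 5I = [[18, 9], [-18, -9]].
Row 1: (18)·1 + (9)·y = 0
Row 2: (-18)·1 + (-9)·y = 0
Solving gives y = -2.
Check: G·(1, -2) = (-5, 10) = -5·(1, -2).

-2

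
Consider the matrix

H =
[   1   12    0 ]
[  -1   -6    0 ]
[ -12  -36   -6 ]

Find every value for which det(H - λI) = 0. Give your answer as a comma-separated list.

The characteristic polynomial is p(lambda) = det(lambda·I - H).
Expanding along the first row, p(lambda) = lambda^3 + 11·lambda^2 + 36·lambda + 36.
Rational-root test: lambda = -2 gives p(-2) = 0.
Factor out (lambda + 2): p(lambda) = (lambda + 2)·(lambda^2 + 9·lambda + 18).
The quadratic factors as (lambda + 6)·(lambda + 3).
Eigenvalues: -6, -3, -2.

-6, -3, -2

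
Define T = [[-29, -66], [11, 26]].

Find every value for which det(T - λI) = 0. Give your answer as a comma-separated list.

-7, 4

det(T - λI) = (-29 - λ)(26 - λ) - (-66)·(11) = λ^2 + 3λ - 28.
This factors as (λ + 7)·(λ - 4) = 0.
Eigenvalues: -7, 4.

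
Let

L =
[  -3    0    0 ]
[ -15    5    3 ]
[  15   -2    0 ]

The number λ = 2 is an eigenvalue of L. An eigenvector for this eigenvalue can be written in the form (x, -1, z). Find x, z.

0, 1

We need (L - 2I)v = 0.
L - 2I = [[-5, 0, 0], [-15, 3, 3], [15, -2, -2]].
Row 1: (-5)·x + (0)·-1 + (0)·z = 0
Row 2: (-15)·x + (3)·-1 + (3)·z = 0
Row 3: (15)·x + (-2)·-1 + (-2)·z = 0
Solving gives x = 0, z = 1.
Check: L·(0, -1, 1) = (0, -2, 2) = 2·(0, -1, 1).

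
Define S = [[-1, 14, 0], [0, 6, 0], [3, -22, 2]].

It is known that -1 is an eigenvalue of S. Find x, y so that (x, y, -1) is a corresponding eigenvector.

1, 0

We need (S + 1I)v = 0.
S + 1I = [[0, 14, 0], [0, 7, 0], [3, -22, 3]].
Row 1: (0)·x + (14)·y + (0)·-1 = 0
Row 2: (0)·x + (7)·y + (0)·-1 = 0
Row 3: (3)·x + (-22)·y + (3)·-1 = 0
Solving gives x = 1, y = 0.
Check: S·(1, 0, -1) = (-1, 0, 1) = -1·(1, 0, -1).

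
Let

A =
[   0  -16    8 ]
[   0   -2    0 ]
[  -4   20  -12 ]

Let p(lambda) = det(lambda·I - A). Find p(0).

p(0) = det(0·I − A) = det(−A) = (−1)^3·det(A).
det(A) = -64, so p(0) = 64.

64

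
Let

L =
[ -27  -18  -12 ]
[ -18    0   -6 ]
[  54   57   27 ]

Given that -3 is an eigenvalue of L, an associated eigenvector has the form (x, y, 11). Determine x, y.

-4, -2

We need (L + 3I)v = 0.
L + 3I = [[-24, -18, -12], [-18, 3, -6], [54, 57, 30]].
Row 1: (-24)·x + (-18)·y + (-12)·11 = 0
Row 2: (-18)·x + (3)·y + (-6)·11 = 0
Row 3: (54)·x + (57)·y + (30)·11 = 0
Solving gives x = -4, y = -2.
Check: L·(-4, -2, 11) = (12, 6, -33) = -3·(-4, -2, 11).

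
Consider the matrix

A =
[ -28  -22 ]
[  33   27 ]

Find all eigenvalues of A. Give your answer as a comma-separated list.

-6, 5

det(A - μI) = (-28 - μ)(27 - μ) - (-22)·(33) = μ^2 + μ - 30.
This factors as (μ + 6)·(μ - 5) = 0.
Eigenvalues: -6, 5.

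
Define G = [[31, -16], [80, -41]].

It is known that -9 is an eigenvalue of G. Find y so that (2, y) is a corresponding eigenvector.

We need (G + 9I)v = 0.
G + 9I = [[40, -16], [80, -32]].
Row 1: (40)·2 + (-16)·y = 0
Row 2: (80)·2 + (-32)·y = 0
Solving gives y = 5.
Check: G·(2, 5) = (-18, -45) = -9·(2, 5).

5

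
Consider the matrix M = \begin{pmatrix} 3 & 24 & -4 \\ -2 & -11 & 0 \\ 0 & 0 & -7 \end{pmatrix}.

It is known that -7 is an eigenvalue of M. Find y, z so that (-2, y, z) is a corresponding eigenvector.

We need (M + 7I)v = 0.
M + 7I = [[10, 24, -4], [-2, -4, 0], [0, 0, 0]].
Row 1: (10)·-2 + (24)·y + (-4)·z = 0
Row 2: (-2)·-2 + (-4)·y + (0)·z = 0
Row 3: (0)·-2 + (0)·y + (0)·z = 0
Solving gives y = 1, z = 1.
Check: M·(-2, 1, 1) = (14, -7, -7) = -7·(-2, 1, 1).

1, 1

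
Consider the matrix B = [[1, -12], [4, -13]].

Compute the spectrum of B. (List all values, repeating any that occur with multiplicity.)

det(B - μI) = (1 - μ)(-13 - μ) - (-12)·(4) = μ^2 + 12μ + 35.
This factors as (μ + 7)·(μ + 5) = 0.
Eigenvalues: -7, -5.

-7, -5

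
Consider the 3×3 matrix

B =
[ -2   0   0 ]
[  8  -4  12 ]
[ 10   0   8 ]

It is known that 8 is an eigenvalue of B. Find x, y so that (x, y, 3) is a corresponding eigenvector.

We need (B - 8I)v = 0.
B - 8I = [[-10, 0, 0], [8, -12, 12], [10, 0, 0]].
Row 1: (-10)·x + (0)·y + (0)·3 = 0
Row 2: (8)·x + (-12)·y + (12)·3 = 0
Row 3: (10)·x + (0)·y + (0)·3 = 0
Solving gives x = 0, y = 3.
Check: B·(0, 3, 3) = (0, 24, 24) = 8·(0, 3, 3).

0, 3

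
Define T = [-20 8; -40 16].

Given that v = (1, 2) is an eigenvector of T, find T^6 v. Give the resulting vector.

(4096, 8192)

First find the eigenvalue: Tv = (-4, -8) = -4·(1, 2), so λ = -4.
Then T^6 v = λ^6·v = (-4)^6·(1, 2) = 4096·(1, 2) = (4096, 8192).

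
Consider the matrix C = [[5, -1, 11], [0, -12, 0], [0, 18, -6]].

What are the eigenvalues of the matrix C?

The characteristic polynomial is p(s) = det(sI - C).
Expanding the 3×3 determinant: p(s) = s^3 + 13s^2 - 18s - 360.
Rational-root test: s = 5 gives p(5) = 0.
Factor out (s - 5): p(s) = (s - 5)·(s^2 + 18s + 72).
The quadratic factors as (s + 12)·(s + 6).
Eigenvalues: -12, -6, 5.

-12, -6, 5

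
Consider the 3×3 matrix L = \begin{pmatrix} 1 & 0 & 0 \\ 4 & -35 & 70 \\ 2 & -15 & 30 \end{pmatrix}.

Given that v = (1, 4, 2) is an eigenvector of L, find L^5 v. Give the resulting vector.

First find the eigenvalue: Lv = (1, 4, 2) = 1·(1, 4, 2), so λ = 1.
Then L^5 v = λ^5·v = 1^5·(1, 4, 2) = 1·(1, 4, 2) = (1, 4, 2).

(1, 4, 2)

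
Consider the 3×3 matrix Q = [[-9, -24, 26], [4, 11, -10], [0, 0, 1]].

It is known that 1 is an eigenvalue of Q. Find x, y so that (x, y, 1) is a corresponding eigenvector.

We need (Q - 1I)v = 0.
Q - 1I = [[-10, -24, 26], [4, 10, -10], [0, 0, 0]].
Row 1: (-10)·x + (-24)·y + (26)·1 = 0
Row 2: (4)·x + (10)·y + (-10)·1 = 0
Row 3: (0)·x + (0)·y + (0)·1 = 0
Solving gives x = 5, y = -1.
Check: Q·(5, -1, 1) = (5, -1, 1) = 1·(5, -1, 1).

5, -1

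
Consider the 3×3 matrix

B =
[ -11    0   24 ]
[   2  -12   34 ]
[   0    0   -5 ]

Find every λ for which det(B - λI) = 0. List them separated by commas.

-12, -11, -5

Set up det(λI - B) = 0.
Expanding the 3×3 determinant: p(λ) = λ^3 + 28λ^2 + 247λ + 660.
Try λ = -5: p(-5) = 0, so -5 is a root.
Factor out (λ + 5): p(λ) = (λ + 5)·(λ^2 + 23λ + 132).
The quadratic factors as (λ + 12)·(λ + 11).
Eigenvalues: -12, -11, -5.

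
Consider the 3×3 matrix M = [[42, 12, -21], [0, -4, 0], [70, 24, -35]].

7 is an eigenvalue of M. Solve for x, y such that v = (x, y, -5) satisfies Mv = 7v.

-3, 0

We need (M - 7I)v = 0.
M - 7I = [[35, 12, -21], [0, -11, 0], [70, 24, -42]].
Row 1: (35)·x + (12)·y + (-21)·-5 = 0
Row 2: (0)·x + (-11)·y + (0)·-5 = 0
Row 3: (70)·x + (24)·y + (-42)·-5 = 0
Solving gives x = -3, y = 0.
Check: M·(-3, 0, -5) = (-21, 0, -35) = 7·(-3, 0, -5).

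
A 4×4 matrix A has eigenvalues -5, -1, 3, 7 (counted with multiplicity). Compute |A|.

105

det(A) is the product of the eigenvalues: (-5) · (-1) · (3) · (7) = 105.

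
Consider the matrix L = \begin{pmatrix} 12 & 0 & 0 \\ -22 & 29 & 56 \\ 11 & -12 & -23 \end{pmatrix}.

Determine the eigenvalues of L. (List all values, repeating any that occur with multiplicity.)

1, 5, 12

The characteristic polynomial is p(s) = det(sI - L).
Expanding the 3×3 determinant: p(s) = s^3 - 18s^2 + 77s - 60.
Since p(12) = 0, s = 12 is a root.
Factor out (s - 12): p(s) = (s - 12)·(s^2 - 6s + 5).
The quadratic factors as (s - 1)·(s - 5).
Eigenvalues: 1, 5, 12.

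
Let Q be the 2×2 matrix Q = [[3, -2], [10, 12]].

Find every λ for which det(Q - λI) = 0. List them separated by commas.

det(Q - tI) = (3 - t)(12 - t) - (-2)·(10) = t^2 - 15t + 56.
This factors as (t - 7)·(t - 8) = 0.
Eigenvalues: 7, 8.

7, 8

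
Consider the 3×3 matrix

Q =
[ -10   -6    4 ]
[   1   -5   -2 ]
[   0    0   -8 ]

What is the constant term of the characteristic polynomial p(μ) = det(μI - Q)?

p(0) = det(0·I − Q) = det(−Q) = (−1)^3·det(Q).
det(Q) = -448, so p(0) = 448.

448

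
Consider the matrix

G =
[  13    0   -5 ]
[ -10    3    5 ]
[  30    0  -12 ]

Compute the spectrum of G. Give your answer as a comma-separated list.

Set up det(sI - G) = 0.
Cofactor expansion gives p(s) = s^3 - 4s^2 - 3s + 18.
Try s = -2: p(-2) = 0, so -2 is a root.
Factor out (s + 2): p(s) = (s + 2)·(s^2 - 6s + 9).
The quadratic factor is (s - 3)^2.
Eigenvalues: -2, 3, 3.

-2, 3, 3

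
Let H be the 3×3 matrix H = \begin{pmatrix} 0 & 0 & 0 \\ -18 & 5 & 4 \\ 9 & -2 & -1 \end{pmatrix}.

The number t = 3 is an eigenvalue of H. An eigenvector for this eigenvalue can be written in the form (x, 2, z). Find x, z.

0, -1

We need (H - 3I)v = 0.
H - 3I = [[-3, 0, 0], [-18, 2, 4], [9, -2, -4]].
Row 1: (-3)·x + (0)·2 + (0)·z = 0
Row 2: (-18)·x + (2)·2 + (4)·z = 0
Row 3: (9)·x + (-2)·2 + (-4)·z = 0
Solving gives x = 0, z = -1.
Check: H·(0, 2, -1) = (0, 6, -3) = 3·(0, 2, -1).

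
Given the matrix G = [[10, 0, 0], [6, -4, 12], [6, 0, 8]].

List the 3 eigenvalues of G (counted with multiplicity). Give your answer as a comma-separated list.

Compute the characteristic polynomial p(lambda) = det(lambda·I - G).
Expanding the 3×3 determinant: p(lambda) = lambda^3 - 14·lambda^2 + 8·lambda + 320.
Try lambda = -4: p(-4) = 0, so -4 is a root.
Dividing by (lambda + 4) leaves lambda^2 - 18·lambda + 80.
The quadratic factors as (lambda - 8)·(lambda - 10).
Eigenvalues: -4, 8, 10.

-4, 8, 10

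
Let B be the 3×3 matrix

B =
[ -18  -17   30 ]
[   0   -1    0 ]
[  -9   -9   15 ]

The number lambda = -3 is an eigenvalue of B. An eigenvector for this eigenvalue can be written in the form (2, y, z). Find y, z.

0, 1

We need (B + 3I)v = 0.
B + 3I = [[-15, -17, 30], [0, 2, 0], [-9, -9, 18]].
Row 1: (-15)·2 + (-17)·y + (30)·z = 0
Row 2: (0)·2 + (2)·y + (0)·z = 0
Row 3: (-9)·2 + (-9)·y + (18)·z = 0
Solving gives y = 0, z = 1.
Check: B·(2, 0, 1) = (-6, 0, -3) = -3·(2, 0, 1).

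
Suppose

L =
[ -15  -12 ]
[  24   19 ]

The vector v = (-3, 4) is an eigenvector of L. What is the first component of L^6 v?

-3

First find the eigenvalue: Lv = (-3, 4) = 1·(-3, 4), so λ = 1.
Then L^6 v = λ^6·v = 1^6·(-3, 4) = 1·(-3, 4) = (-3, 4).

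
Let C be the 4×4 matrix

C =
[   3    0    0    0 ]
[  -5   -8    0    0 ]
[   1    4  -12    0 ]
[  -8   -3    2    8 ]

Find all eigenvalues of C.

C is lower triangular, so its eigenvalues are the diagonal entries.
Diagonal: 3, -8, -12, 8.

-12, -8, 3, 8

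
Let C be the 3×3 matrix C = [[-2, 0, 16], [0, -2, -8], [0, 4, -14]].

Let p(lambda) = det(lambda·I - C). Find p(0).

p(0) = det(0·I − C) = det(−C) = (−1)^3·det(C).
det(C) = -120, so p(0) = 120.

120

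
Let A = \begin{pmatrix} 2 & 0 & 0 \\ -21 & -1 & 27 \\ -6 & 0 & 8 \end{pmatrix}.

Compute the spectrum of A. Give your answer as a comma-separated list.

-1, 2, 8

The characteristic polynomial is p(lambda) = det(lambda·I - A).
Expanding the 3×3 determinant: p(lambda) = lambda^3 - 9·lambda^2 + 6·lambda + 16.
Rational-root test: lambda = -1 gives p(-1) = 0.
Dividing by (lambda + 1) leaves lambda^2 - 10·lambda + 16.
The quadratic factors as (lambda - 2)·(lambda - 8).
Eigenvalues: -1, 2, 8.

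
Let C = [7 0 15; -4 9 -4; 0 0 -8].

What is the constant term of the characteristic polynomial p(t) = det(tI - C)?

504

p(0) = det(0·I − C) = det(−C) = (−1)^3·det(C).
det(C) = -504, so p(0) = 504.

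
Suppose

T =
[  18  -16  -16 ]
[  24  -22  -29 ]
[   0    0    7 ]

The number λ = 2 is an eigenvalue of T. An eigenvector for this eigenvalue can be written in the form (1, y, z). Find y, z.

1, 0

We need (T - 2I)v = 0.
T - 2I = [[16, -16, -16], [24, -24, -29], [0, 0, 5]].
Row 1: (16)·1 + (-16)·y + (-16)·z = 0
Row 2: (24)·1 + (-24)·y + (-29)·z = 0
Row 3: (0)·1 + (0)·y + (5)·z = 0
Solving gives y = 1, z = 0.
Check: T·(1, 1, 0) = (2, 2, 0) = 2·(1, 1, 0).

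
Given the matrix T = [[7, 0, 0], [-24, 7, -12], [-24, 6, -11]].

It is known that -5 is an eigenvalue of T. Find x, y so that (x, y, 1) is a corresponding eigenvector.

We need (T + 5I)v = 0.
T + 5I = [[12, 0, 0], [-24, 12, -12], [-24, 6, -6]].
Row 1: (12)·x + (0)·y + (0)·1 = 0
Row 2: (-24)·x + (12)·y + (-12)·1 = 0
Row 3: (-24)·x + (6)·y + (-6)·1 = 0
Solving gives x = 0, y = 1.
Check: T·(0, 1, 1) = (0, -5, -5) = -5·(0, 1, 1).

0, 1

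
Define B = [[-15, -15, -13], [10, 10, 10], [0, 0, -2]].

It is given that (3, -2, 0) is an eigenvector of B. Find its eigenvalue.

Compute Bv: B·(3, -2, 0) = (-15, 10, 0).
Since Bv = λv, compare component 1: -15 = λ·3, so λ = -5.

-5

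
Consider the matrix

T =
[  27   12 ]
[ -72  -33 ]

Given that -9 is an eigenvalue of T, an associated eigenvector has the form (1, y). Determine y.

-3

We need (T + 9I)v = 0.
T + 9I = [[36, 12], [-72, -24]].
Row 1: (36)·1 + (12)·y = 0
Row 2: (-72)·1 + (-24)·y = 0
Solving gives y = -3.
Check: T·(1, -3) = (-9, 27) = -9·(1, -3).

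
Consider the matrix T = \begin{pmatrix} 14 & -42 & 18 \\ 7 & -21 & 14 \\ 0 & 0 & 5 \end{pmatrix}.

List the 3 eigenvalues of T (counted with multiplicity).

The characteristic polynomial is p(r) = det(rI - T).
Expanding the 3×3 determinant: p(r) = r^3 + 2r^2 - 35r.
Rational-root test: r = 0 gives p(0) = 0.
Factor out r: p(r) = r·(r^2 + 2r - 35).
The quadratic factors as (r + 7)·(r - 5).
Eigenvalues: -7, 0, 5.

-7, 0, 5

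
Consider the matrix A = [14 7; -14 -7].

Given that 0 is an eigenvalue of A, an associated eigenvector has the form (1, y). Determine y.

We need (A)v = 0.
A = [[14, 7], [-14, -7]].
Row 1: (14)·1 + (7)·y = 0
Row 2: (-14)·1 + (-7)·y = 0
Solving gives y = -2.
Check: A·(1, -2) = (0, 0) = 0·(1, -2).

-2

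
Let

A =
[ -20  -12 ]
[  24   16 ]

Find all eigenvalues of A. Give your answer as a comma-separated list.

-8, 4

det(A - lambda·I) = (-20 - lambda)(16 - lambda) - (-12)·(24) = lambda^2 + 4·lambda - 32.
This factors as (lambda + 8)·(lambda - 4) = 0.
Eigenvalues: -8, 4.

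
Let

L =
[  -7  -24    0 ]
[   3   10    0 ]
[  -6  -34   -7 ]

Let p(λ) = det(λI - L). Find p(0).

14

p(0) = det(0·I − L) = det(−L) = (−1)^3·det(L).
det(L) = -14, so p(0) = 14.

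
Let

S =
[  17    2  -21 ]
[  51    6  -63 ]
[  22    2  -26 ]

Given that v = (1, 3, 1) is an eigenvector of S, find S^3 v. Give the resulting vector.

First find the eigenvalue: Sv = (2, 6, 2) = 2·(1, 3, 1), so λ = 2.
Then S^3 v = λ^3·v = 2^3·(1, 3, 1) = 8·(1, 3, 1) = (8, 24, 8).

(8, 24, 8)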